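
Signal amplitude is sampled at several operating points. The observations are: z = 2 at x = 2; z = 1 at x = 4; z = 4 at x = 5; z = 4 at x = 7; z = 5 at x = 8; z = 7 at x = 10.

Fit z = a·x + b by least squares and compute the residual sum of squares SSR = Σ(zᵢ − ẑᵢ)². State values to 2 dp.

With design matrix A, AᵀA = [[258, 36]; [36, 6]] and Aᵀz = [166, 23]ᵀ.
Δ = 258·6 − 36² = 252.
a = (166·6 − 36·23)/252 = 2/3; b = (258·23 − 36·166)/252 = -1/6.
Residuals: 5/6, -3/2, 5/6, -1/2, -1/6, 1/2; SSR = 25/6.

SSR = 4.17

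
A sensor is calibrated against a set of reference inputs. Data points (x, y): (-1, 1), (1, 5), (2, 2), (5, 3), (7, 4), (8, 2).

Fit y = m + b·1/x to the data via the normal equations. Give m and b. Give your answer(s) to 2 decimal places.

From the data, Σ1 = 6, Σ1/x = 271/280, Σ1/x·1/x = 182361/78400.
Moment sums: Σy = 17, Σ1/x·y = 899/140.
Eliminating b: (182361/78400)·(row 1) − (271/280)·(row 2) gives (40829/3136)·m = (182361/78400)·17 − (271/280)·(899/140) = 2612879/78400, so m = 2612879/1020725.
Then b = ((899/140) − (271/280)·(2612879/1020725))/(182361/78400) = 346136/204145.

m = 2.56, b = 1.70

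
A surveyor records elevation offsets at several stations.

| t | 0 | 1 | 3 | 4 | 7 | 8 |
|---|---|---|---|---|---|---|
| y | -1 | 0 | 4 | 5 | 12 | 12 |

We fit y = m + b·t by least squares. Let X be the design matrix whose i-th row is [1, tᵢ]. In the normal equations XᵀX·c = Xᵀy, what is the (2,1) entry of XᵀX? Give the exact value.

23

Row 2 ↔ basis t, column 1 ↔ basis 1, so (XᵀX)_{2,1} = Σᵢ t = (0)·(1) + (1)·(1) + (3)·(1) + (4)·(1) + (7)·(1) + (8)·(1) = 23.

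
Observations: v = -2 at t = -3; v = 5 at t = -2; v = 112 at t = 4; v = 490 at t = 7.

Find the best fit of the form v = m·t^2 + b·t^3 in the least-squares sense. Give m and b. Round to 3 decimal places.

m = 2.914, b = 1.013

The normal system MᵀM·[m, b]ᵀ = Mᵀv is [[2754, 17556]; [17556, 122538]]·[m, b]ᵀ = [25804, 175252]ᵀ.
Eliminating b: 122538·(row 1) − 17556·(row 2) gives 29256516·m = 122538·25804 − 17556·175252 = 85246440, so m = 7103870/2438043.
Then b = (175252 − 17556·(7103870/2438043))/122538 = 2469082/2438043.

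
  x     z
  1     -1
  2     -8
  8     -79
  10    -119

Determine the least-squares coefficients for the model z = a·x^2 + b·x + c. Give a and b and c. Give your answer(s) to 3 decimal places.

a = -0.943, b = -2.633, c = 1.911

AᵀA·[a, b, c]ᵀ = Aᵀz reads: 14113·a + 1521·b + 169·c = -16989;  1521·a + 169·b + 21·c = -1839;  169·a + 21·b + 4·c = -207.
Row-reducing yields a = -1007/1068, b = -4687/1780, c = 2551/1335.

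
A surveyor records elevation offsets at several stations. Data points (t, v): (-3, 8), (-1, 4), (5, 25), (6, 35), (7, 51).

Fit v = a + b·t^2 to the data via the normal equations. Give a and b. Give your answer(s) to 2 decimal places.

a = 0.85, b = 0.99

Setting ∂/∂a … = 0 gives: 5·a + 120·b = 123;  120·a + 4404·b = 4460.
(Σ1 = 5, Σt^2 = 120, Σt^2·t^2 = 4404, Σv = 123, Σt^2·v = 4460.)
Δ = 5·4404 − 120² = 7620.
a = (123·4404 − 120·4460)/7620 = 541/635; b = (5·4460 − 120·123)/7620 = 377/381.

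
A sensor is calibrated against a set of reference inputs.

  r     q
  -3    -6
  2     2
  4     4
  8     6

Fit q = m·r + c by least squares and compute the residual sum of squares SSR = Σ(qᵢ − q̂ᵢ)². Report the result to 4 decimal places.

AᵀA·[m, c]ᵀ = Aᵀq reads: 93·m + 11·c = 86;  11·m + 4·c = 6.
det = 93·4 − 11² = 251.
m = (86·4 − 11·6)/251 = 278/251; c = (93·6 − 11·86)/251 = -388/251.
Residuals: -284/251, 334/251, 280/251, -330/251; SSR = 1512/251.

SSR = 6.0239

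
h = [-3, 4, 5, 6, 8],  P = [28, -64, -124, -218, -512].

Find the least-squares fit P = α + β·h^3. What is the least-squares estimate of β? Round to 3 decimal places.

β = -1.002

Sums needed: Σ1 = 5, Σh^3 = 890, Σh^3·h^3 = 329250.
For MᵀP: ΣP = -890, Σh^3·P = -329584.
MᵀM·[α, β]ᵀ = MᵀP becomes [[5, 890]; [890, 329250]]·[α, β]ᵀ = [-890, -329584]ᵀ.
Eliminating β: 329250·(row 1) − 890·(row 2) gives 854150·α = 329250·(-890) − 890·(-329584) = 297260, so α = 29726/85415.
Then β = ((-329584) − 890·(29726/85415))/329250 = -85582/85415.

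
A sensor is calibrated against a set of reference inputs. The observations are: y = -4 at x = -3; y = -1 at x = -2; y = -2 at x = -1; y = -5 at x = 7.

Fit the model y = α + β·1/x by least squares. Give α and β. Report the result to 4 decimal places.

α = -4.2369, β = -2.9267

AᵀA·[α, β]ᵀ = Aᵀy reads: 4·α + (-71/42)·β = -12;  (-71/42)·α + (2437/1764)·β = 131/42.
Δ = 4·(2437/1764) − (-71/42)² = 523/196.
α = ((-12)·(2437/1764) − (-71/42)·(131/42))/(523/196) = -19943/4707; β = (4·(131/42) − (-71/42)·(-12))/(523/196) = -4592/1569.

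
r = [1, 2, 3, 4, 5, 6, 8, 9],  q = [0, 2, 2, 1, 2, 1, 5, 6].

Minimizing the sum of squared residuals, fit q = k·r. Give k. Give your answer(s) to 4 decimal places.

From the data, Σr·r = 236.
For Aᵀq: Σr·q = 124.
Normal equations: [[236]]·[k]ᵀ = [124]ᵀ.
Hence k = 124 / 236 ≈ 0.525424.

k = 0.5254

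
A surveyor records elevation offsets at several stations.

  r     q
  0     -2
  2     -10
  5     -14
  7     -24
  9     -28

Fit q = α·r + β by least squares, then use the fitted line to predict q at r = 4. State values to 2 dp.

Setting ∂/∂α … = 0 gives: 159·α + 23·β = -510;  23·α + 5·β = -78.
Δ = 159·5 − 23² = 266.
α = ((-510)·5 − 23·(-78))/266 = -54/19; β = (159·(-78) − 23·(-510))/266 = -48/19.
At r = 4: q̂ = (-54/19)·(4) + (-48/19)·(1) = -264/19.

q̂ = -13.89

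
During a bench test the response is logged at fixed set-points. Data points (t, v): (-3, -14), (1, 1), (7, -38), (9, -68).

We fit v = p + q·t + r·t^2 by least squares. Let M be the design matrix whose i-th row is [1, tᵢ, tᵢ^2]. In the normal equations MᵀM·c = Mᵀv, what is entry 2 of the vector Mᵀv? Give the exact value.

Entry 2 ↔ basis t, so (Mᵀv)_{2} = Σᵢ (t)·vᵢ = (-3)·(-14) + (1)·(1) + (7)·(-38) + (9)·(-68) = -835.

-835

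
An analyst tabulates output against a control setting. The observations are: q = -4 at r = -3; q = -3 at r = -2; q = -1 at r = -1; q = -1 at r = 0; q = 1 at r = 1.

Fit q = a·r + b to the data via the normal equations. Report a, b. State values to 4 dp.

a = 1.2000, b = -0.4000

Normal-equation sums: Σr·r = 15, Σr = -5, Σ1 = 5.
For Mᵀq: Σr·q = 20, Σq = -8.
So MᵀM·[a, b]ᵀ = Mᵀq: [[15, -5]; [-5, 5]]·[a, b]ᵀ = [20, -8]ᵀ.
det = 15·5 − (-5)² = 50.
a = (20·5 − (-5)·(-8))/50 = 6/5; b = (15·(-8) − (-5)·20)/50 = -2/5.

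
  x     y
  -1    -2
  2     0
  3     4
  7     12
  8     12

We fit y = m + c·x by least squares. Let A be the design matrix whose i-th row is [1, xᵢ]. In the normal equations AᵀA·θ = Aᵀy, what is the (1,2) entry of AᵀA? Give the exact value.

19

Row 1 ↔ basis 1, column 2 ↔ basis x, so (AᵀA)_{1,2} = Σᵢ x = (1)·(-1) + (1)·(2) + (1)·(3) + (1)·(7) + (1)·(8) = 19.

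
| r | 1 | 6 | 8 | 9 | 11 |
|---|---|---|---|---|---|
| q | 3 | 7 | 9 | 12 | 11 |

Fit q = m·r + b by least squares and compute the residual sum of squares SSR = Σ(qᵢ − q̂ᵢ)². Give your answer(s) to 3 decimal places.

SSR = 4.579

Forming AᵀA = [[303, 35]; [35, 5]] and Aᵀq = [346, 42]ᵀ gives AᵀA·[m, b]ᵀ = Aᵀq.
Δ = 303·5 − 35² = 290.
m = (346·5 − 35·42)/290 = 26/29; b = (303·42 − 35·346)/290 = 308/145.
Residuals: -3/145, -73/145, -43/145, 262/145, -143/145; SSR = 664/145.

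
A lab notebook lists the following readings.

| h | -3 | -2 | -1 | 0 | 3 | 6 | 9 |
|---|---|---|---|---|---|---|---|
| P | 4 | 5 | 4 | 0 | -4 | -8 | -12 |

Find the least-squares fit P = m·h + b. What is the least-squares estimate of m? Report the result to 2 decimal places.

Compute the Gram sums: Σh·h = 140, Σh = 12, Σ1 = 7.
Right-hand side: Σh·P = -194, ΣP = -11.
Normal equations: [[140, 12]; [12, 7]]·[m, b]ᵀ = [-194, -11]ᵀ.
Eliminating b: 7·(row 1) − 12·(row 2) gives 836·m = 7·(-194) − 12·(-11) = -1226, so m = -613/418.
Then b = ((-11) − 12·(-613/418))/7 = 197/209.

m = -1.47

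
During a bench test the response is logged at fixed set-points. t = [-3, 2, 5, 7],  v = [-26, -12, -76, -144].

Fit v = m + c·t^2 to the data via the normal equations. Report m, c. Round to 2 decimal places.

m = -0.41, c = -2.95

The normal system AᵀA·[m, c]ᵀ = Aᵀv is [[4, 87]; [87, 3123]]·[m, c]ᵀ = [-258, -9238]ᵀ.
Eliminating c: 3123·(row 1) − 87·(row 2) gives 4923·m = 3123·(-258) − 87·(-9238) = -2028, so m = -676/1641.
Then c = ((-9238) − 87·(-676/1641))/3123 = -14506/4923.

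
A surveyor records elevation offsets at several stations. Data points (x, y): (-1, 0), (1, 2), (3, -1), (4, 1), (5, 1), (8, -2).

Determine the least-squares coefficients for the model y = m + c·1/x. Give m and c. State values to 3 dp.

With design matrix M, MᵀM = [[6, 109/120]; [109/120, 32101/14400]] and Mᵀy = [1, 28/15]ᵀ.
det = 6·(32101/14400) − (109/120)² = 7229/576.
m = (1·(32101/14400) − (109/120)·(28/15))/(7229/576) = 1537/36145; c = (6·(28/15) − (109/120)·1)/(7229/576) = 5928/7229.

m = 0.043, c = 0.820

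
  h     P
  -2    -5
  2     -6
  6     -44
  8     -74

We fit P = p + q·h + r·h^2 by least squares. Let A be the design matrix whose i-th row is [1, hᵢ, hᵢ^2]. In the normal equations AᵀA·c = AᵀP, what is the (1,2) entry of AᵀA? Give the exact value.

Row 1 ↔ basis 1, column 2 ↔ basis h, so (AᵀA)_{1,2} = Σᵢ h = (1)·(-2) + (1)·(2) + (1)·(6) + (1)·(8) = 14.

14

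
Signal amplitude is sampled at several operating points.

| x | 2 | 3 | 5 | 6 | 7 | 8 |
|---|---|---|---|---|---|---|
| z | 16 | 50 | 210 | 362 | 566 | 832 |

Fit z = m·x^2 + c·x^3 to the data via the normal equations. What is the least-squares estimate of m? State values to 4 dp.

Forming MᵀM = [[8515, 60751]; [60751, 442867]] and Mᵀz = [99778, 726042]ᵀ gives MᵀM·[m, c]ᵀ = Mᵀz.
Eliminating c: 442867·(row 1) − 60751·(row 2) gives 80328504·m = 442867·99778 − 60751·726042 = 80605984, so m = 10075748/10041063.
Then c = (726042 − 60751·(10075748/10041063))/442867 = 15079294/10041063.

m = 1.0035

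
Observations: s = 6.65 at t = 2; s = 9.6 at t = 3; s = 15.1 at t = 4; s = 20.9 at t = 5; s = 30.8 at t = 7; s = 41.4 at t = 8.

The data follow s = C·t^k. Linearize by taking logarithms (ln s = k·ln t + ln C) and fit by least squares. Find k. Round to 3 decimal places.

k = 1.322

Let Y = ln s. Fitting Y = k·ln t + ln C by least squares:
AᵀA = [[14.3101, 8.8128]; [8.8128, 6]], rhs = [26.8657, 17.0616]ᵀ  (here Σln t = 8.8128, Σ(ln t)² = 14.3101, Σln s = 17.0616, Σln t·ln s = 26.8657).
Δ = 14.3101·6 − (8.8128)² = 8.1947; k = (26.8657·6 − 8.8128·17.0616)/8.1947 = 1.32192, ln C = (14.3101·17.0616 − 8.8128·26.8657)/8.1947 = 0.90196.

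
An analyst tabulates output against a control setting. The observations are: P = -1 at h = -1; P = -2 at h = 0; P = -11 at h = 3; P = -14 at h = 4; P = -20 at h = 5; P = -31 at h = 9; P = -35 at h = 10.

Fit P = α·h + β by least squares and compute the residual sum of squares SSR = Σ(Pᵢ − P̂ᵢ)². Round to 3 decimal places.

From the data, Σh·h = 232, Σh = 30, Σ1 = 7.
For AᵀP: Σh·P = -817, ΣP = -114.
So AᵀA·[α, β]ᵀ = AᵀP: [[232, 30]; [30, 7]]·[α, β]ᵀ = [-817, -114]ᵀ.
Δ = 232·7 − 30² = 724.
α = ((-817)·7 − 30·(-114))/724 = -2299/724; β = (232·(-114) − 30·(-817))/724 = -969/362.
Residuals: -1085/724, 245/362, 871/724, 499/362, -1047/724, 185/724, -103/181; SSR = 6177/724.

SSR = 8.532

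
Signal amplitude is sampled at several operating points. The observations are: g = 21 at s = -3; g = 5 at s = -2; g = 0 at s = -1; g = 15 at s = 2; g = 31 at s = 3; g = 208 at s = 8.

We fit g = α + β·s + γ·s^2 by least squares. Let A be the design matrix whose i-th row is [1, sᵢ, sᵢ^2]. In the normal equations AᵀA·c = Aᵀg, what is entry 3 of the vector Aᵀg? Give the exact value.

Entry 3 ↔ basis s^2, so (Aᵀg)_{3} = Σᵢ (s^2)·gᵢ = (9)·(21) + (4)·(5) + (1)·(0) + (4)·(15) + (9)·(31) + (64)·(208) = 13860.

13860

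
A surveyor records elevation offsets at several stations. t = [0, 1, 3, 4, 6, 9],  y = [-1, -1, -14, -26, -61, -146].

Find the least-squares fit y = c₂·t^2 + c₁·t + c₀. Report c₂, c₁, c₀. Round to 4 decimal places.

From the data, Σt^2·t^2 = 8195, Σt^2·t = 1037, Σt^2 = 143, Σt·t = 143, Σt = 23, Σ1 = 6.
For Mᵀy: Σt^2·y = -14565, Σt·y = -1827, Σy = -249.
MᵀM·[c₂, c₁, c₀]ᵀ = Mᵀy becomes [[8195, 1037, 143]; [1037, 143, 23]; [143, 23, 6]]·[c₂, c₁, c₀]ᵀ = [-14565, -1827, -249]ᵀ.
Row-reducing yields c₂ = -1669/840, c₁ = 1513/840, c₀ = -21/20.

c₂ = -1.9869, c₁ = 1.8012, c₀ = -1.0500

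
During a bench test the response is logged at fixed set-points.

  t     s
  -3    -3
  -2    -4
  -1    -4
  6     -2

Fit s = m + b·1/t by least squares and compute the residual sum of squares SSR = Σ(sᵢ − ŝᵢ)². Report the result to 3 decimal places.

From the data, Σ1 = 4, Σ1/t = -5/3, Σ1/t·1/t = 25/18.
Moment sums: Σs = -13, Σ1/t·s = 20/3.
So MᵀM·[m, b]ᵀ = Mᵀs: [[4, -5/3]; [-5/3, 25/18]]·[m, b]ᵀ = [-13, 20/3]ᵀ.
Determinant 4·(25/18) − (-5/3)² = 25/9.
m = ((-13)·(25/18) − (-5/3)·(20/3))/(25/9) = -5/2; b = (4·(20/3) − (-5/3)·(-13))/(25/9) = 9/5.
Residuals: 1/10, -3/5, 3/10, 1/5; SSR = 1/2.

SSR = 0.500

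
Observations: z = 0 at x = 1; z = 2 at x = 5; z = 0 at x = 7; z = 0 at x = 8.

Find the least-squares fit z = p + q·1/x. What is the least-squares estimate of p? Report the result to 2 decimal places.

p = 0.73

Normal-equation sums: Σ1 = 4, Σ1/x = 411/280, Σ1/x·1/x = 84361/78400.
Moment sums: Σz = 2, Σ1/x·z = 2/5.
det = 4·(84361/78400) − (411/280)² = 168523/78400.
p = (2·(84361/78400) − (411/280)·(2/5))/(168523/78400) = 122690/168523; q = (4·(2/5) − (411/280)·2)/(168523/78400) = -104720/168523.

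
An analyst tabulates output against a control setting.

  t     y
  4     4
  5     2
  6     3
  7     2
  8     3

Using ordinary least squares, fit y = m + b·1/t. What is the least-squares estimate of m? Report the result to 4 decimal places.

m = 1.2881

Entries of XᵀX: Σ1 = 5, Σ1/t = 743/840, Σ1/t·1/t = 117349/705600.
For Xᵀy: Σy = 14, Σ1/t·y = 717/280.
XᵀX·[m, b]ᵀ = Xᵀy becomes [[5, 743/840]; [743/840, 117349/705600]]·[m, b]ᵀ = [14, 717/280]ᵀ.
Eliminating b: (117349/705600)·(row 1) − (743/840)·(row 2) gives (4337/88200)·m = (117349/705600)·14 − (743/840)·(717/280) = 44693/705600, so m = 44693/34696.
Then b = ((717/280) − (743/840)·(44693/34696))/(117349/705600) = 37065/4337.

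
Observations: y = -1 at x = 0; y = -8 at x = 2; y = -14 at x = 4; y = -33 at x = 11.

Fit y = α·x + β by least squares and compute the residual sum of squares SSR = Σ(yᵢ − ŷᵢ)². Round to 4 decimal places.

With design matrix A, AᵀA = [[141, 17]; [17, 4]] and Aᵀy = [-435, -56]ᵀ.
det = 141·4 − 17² = 275.
α = ((-435)·4 − 17·(-56))/275 = -788/275; β = (141·(-56) − 17·(-435))/275 = -501/275.
Residuals: 226/275, -123/275, -197/275, 94/275; SSR = 414/275.

SSR = 1.5055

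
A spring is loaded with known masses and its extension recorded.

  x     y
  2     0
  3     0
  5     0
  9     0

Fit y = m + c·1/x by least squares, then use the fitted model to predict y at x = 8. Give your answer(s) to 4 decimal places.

AᵀA·[m, c]ᵀ = Aᵀy reads: 4·m + (103/90)·c = 0;  (103/90)·m + (3349/8100)·c = 0.
Eliminating c: (3349/8100)·(row 1) − (103/90)·(row 2) gives (929/2700)·m = (3349/8100)·0 − (103/90)·0 = 0, so m = 0.
Then c = (0 − (103/90)·0)/(3349/8100) = 0.
At x = 8: ŷ = (0)·(1) + (0)·(1/8) = 0.

ŷ = 0.0000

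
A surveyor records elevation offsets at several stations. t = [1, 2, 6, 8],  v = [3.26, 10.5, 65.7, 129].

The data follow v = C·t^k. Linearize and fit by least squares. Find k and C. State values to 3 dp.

k = 1.739, C = 3.189

Let Y = ln v. Fitting Y = k·ln t + ln C by least squares:
Sums: Σln t = 4.5643, Σ(ln t)² = 8.0149, Σln v = 12.5780, Σln t·ln v = 19.2342.
Normal system: [[8.0149, 4.5643]; [4.5643, 4]]·[k, ln C]ᵀ = [19.2342, 12.5780]ᵀ.
Slope k = (n·Σln t·ln v − Σln t·Σln v)/(n·Σ(ln t)² − (Σln t)²) = (4·19.2342 − 4.5643·12.5780)/11.2265 = 1.73933; ln C = (Σln v − k·Σln t)/n = 1.15978, so C = exp(1.15978) = 3.18922.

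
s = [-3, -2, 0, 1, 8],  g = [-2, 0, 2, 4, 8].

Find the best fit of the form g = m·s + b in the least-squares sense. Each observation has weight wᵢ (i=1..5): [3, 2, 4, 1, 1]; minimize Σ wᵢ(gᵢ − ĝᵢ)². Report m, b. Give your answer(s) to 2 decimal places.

Entries of AᵀWA: Σwᵢ·s·s = 100, Σwᵢ·s = -4, Σwᵢ·1 = 11.
And Σwᵢ·s·g = 86, Σwᵢ·g = 14.
AᵀWA·[m, b]ᵀ = AᵀWg becomes [[100, -4]; [-4, 11]]·[m, b]ᵀ = [86, 14]ᵀ.
Δ = 100·11 − (-4)² = 1084.
m = (86·11 − (-4)·14)/1084 = 501/542; b = (100·14 − (-4)·86)/1084 = 436/271.

m = 0.92, b = 1.61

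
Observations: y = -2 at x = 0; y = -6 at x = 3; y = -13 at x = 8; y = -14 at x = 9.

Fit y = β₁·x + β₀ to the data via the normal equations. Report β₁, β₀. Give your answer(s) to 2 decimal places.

The normal equations are: 154·β₁ + 20·β₀ = -248;  20·β₁ + 4·β₀ = -35.
(Σx·x = 154, Σx = 20, Σ1 = 4, Σx·y = -248, Σy = -35.)
Eliminating β₀: 4·(row 1) − 20·(row 2) gives 216·β₁ = 4·(-248) − 20·(-35) = -292, so β₁ = -73/54.
Then β₀ = ((-35) − 20·(-73/54))/4 = -215/108.

β₁ = -1.35, β₀ = -1.99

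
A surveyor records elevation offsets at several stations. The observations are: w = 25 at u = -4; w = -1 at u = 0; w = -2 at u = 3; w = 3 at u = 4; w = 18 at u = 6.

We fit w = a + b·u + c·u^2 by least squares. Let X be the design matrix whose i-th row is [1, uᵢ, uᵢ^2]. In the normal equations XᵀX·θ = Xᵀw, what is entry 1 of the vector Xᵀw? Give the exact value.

Entry 1 ↔ basis 1, so (Xᵀw)_{1} = Σᵢ wᵢ = (1)·(25) + (1)·(-1) + (1)·(-2) + (1)·(3) + (1)·(18) = 43.

43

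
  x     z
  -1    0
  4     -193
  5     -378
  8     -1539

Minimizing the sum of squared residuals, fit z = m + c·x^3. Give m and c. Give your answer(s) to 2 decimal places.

m = -2.26, c = -3.00

Compute the Gram sums: Σ1 = 4, Σx^3 = 700, Σx^3·x^3 = 281866.
Moment sums: Σz = -2110, Σx^3·z = -847570.
Eliminating c: 281866·(row 1) − 700·(row 2) gives 637464·m = 281866·(-2110) − 700·(-847570) = -1438260, so m = -119855/53122.
Then c = ((-847570) − 700·(-119855/53122))/281866 = -79720/26561.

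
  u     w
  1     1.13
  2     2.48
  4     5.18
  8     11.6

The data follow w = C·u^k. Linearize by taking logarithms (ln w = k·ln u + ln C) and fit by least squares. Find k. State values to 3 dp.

k = 1.114

With ln wᵢ as the transformed response and ln uᵢ as the regressor:
XᵀX = [[6.7263, 4.1589]; [4.1589, 4]], rhs = [8.0065, 5.1263]ᵀ  (here Σln u = 4.1589, Σ(ln u)² = 6.7263, Σln w = 5.1263, Σln u·ln w = 8.0065).
Δ = 6.7263·4 − (4.1589)² = 9.6091; k = (8.0065·4 − 4.1589·5.1263)/9.6091 = 1.11418, ln C = (6.7263·5.1263 − 4.1589·8.0065)/9.6091 = 0.12314.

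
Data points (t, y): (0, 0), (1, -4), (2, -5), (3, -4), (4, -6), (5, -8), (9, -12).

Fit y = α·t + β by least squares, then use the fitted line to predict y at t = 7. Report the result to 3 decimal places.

MᵀM·[α, β]ᵀ = Mᵀy reads: 136·α + 24·β = -198;  24·α + 7·β = -39.
(Σt·t = 136, Σt = 24, Σ1 = 7, Σt·y = -198, Σy = -39.)
Δ = 136·7 − 24² = 376.
α = ((-198)·7 − 24·(-39))/376 = -225/188; β = (136·(-39) − 24·(-198))/376 = -69/47.
At t = 7: ŷ = (-225/188)·(7) + (-69/47)·(1) = -1851/188.

ŷ = -9.846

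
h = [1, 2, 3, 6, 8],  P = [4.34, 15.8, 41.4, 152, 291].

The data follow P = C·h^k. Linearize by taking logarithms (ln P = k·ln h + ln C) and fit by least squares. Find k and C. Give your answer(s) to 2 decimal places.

k = 2.02, C = 4.21

Linearized form: ln P = k·ln h + ln C. From the 5 transformed points,
AᵀA = [[9.2219, 5.6630]; [5.6630, 5]], rhs = [26.8025, 18.6484]ᵀ  (here Σln h = 5.6630, Σ(ln h)² = 9.2219, Σln P = 18.6484, Σln h·ln P = 26.8025).
Solving (det = 14.0403): k = 2.02327, ln C = 1.43813, so C = exp(1.43813) = 4.21281.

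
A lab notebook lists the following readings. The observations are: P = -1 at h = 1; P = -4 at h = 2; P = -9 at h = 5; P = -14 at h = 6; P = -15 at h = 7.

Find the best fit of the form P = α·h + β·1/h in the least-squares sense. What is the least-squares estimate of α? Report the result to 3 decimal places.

α = -2.163

Entries of MᵀM: Σh·h = 115, Σh·1/h = 5, Σ1/h·1/h = 29507/22050.
Right-hand side: Σh·P = -243, Σ1/h·P = -974/105.
Δ = 115·(29507/22050) − 5² = 568411/4410.
α = ((-243)·(29507/22050) − 5·(-974/105))/(568411/4410) = -6147501/2842055; β = (115·(-974/105) − 5·(-243))/(568411/4410) = 653730/568411.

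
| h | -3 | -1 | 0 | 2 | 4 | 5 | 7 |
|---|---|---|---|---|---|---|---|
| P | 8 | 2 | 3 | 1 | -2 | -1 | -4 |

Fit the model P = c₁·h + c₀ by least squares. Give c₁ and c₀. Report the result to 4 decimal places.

The normal equations are: 104·c₁ + 14·c₀ = -65;  14·c₁ + 7·c₀ = 7.
det = 104·7 − 14² = 532.
c₁ = ((-65)·7 − 14·7)/532 = -79/76; c₀ = (104·7 − 14·(-65))/532 = 117/38.

c₁ = -1.0395, c₀ = 3.0789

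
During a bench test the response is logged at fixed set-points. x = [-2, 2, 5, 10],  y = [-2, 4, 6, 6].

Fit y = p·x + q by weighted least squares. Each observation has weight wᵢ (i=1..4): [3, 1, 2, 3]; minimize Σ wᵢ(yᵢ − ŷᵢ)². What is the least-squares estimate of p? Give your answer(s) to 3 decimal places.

p = 0.667

Compute the Gram sums: Σwᵢ·x·x = 366, Σwᵢ·x = 36, Σwᵢ·1 = 9.
Moment sums: Σwᵢ·x·y = 260, Σwᵢ·y = 28.
Eliminating q: 9·(row 1) − 36·(row 2) gives 1998·p = 9·260 − 36·28 = 1332, so p = 2/3.
Then q = (28 − 36·(2/3))/9 = 4/9.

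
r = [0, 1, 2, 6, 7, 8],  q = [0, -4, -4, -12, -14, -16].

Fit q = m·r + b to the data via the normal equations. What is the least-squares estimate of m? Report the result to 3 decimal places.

The normal equations are: 154·m + 24·b = -310;  24·m + 6·b = -50.
(Σr·r = 154, Σr = 24, Σ1 = 6, Σr·q = -310, Σq = -50.)
Δ = 154·6 − 24² = 348.
m = ((-310)·6 − 24·(-50))/348 = -55/29; b = (154·(-50) − 24·(-310))/348 = -65/87.

m = -1.897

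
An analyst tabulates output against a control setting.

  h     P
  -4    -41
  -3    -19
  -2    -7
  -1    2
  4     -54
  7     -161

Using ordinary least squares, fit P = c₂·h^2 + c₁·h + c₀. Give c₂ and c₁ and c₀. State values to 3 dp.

c₂ = -3.113, c₁ = -1.654, c₀ = 2.900

XᵀX·[c₂, c₁, c₀]ᵀ = XᵀP reads: 3011·c₂ + 307·c₁ + 95·c₀ = -9606;  307·c₂ + 95·c₁ + 1·c₀ = -1110;  95·c₂ + 1·c₁ + 6·c₀ = -280.
(Σh^2·h^2 = 3011, Σh^2·h = 307, Σh^2 = 95, Σh·h = 95, Σh = 1, Σ1 = 6, Σh^2·P = -9606, Σh·P = -1110, ΣP = -280.)
Inverting the 3×3 Gram matrix, [c₂, c₁, c₀]ᵀ = [-90467/29060, -48079/29060, 29/10]ᵀ.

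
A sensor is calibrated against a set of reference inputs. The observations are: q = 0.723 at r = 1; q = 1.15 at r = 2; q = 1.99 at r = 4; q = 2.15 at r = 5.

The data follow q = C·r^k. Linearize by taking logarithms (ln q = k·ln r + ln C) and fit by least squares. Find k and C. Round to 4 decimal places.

Linearized form: ln q = k·ln r + ln C. From the 4 transformed points,
Sums: Σln r = 3.6889, Σ(ln r)² = 4.9926, Σln q = 1.2690, Σln r·ln q = 2.2828.
Normal system: [[4.9926, 3.6889]; [3.6889, 4]]·[k, ln C]ᵀ = [2.2828, 1.2690]ᵀ.
Slope k = (n·Σln r·ln q − Σln r·Σln q)/(n·Σ(ln r)² − (Σln r)²) = (4·2.2828 − 3.6889·1.2690)/6.3624 = 0.69942; ln C = (Σln q − k·Σln r)/n = -0.32776, so C = exp(-0.32776) = 0.72053.

k = 0.6994, C = 0.7205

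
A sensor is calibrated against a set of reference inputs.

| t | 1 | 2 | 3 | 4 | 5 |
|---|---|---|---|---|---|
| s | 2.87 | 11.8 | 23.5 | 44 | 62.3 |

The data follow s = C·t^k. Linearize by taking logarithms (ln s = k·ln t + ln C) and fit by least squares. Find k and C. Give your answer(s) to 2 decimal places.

Taking logs, ln s = k·ln t + ln C, so regress ln s on ln t.
Σln t = 4.7875, Σ(ln t)² = 6.1995, Σln s = 14.5956, Σln t·ln s = 17.0752.
Equations: 6.1995·k + 4.7875·ln C = 17.0752;  4.7875·k + 5·ln C = 14.5956.
Δ = 6.1995·5 − (4.7875)² = 8.0774; k = (17.0752·5 − 4.7875·14.5956)/8.0774 = 1.91891, ln C = (6.1995·14.5956 − 4.7875·17.0752)/8.0774 = 1.08176, so C = exp(1.08176) = 2.94985.

k = 1.92, C = 2.95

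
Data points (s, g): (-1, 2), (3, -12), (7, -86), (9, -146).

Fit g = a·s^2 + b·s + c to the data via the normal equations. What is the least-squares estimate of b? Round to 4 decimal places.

Entries of XᵀX: Σs^2·s^2 = 9044, Σs^2·s = 1098, Σs^2 = 140, Σs·s = 140, Σs = 18, Σ1 = 4.
For Xᵀg: Σs^2·g = -16146, Σs·g = -1954, Σg = -242.
Row-reducing yields a = -751/398, b = 61/199, c = 1657/398.

b = 0.3065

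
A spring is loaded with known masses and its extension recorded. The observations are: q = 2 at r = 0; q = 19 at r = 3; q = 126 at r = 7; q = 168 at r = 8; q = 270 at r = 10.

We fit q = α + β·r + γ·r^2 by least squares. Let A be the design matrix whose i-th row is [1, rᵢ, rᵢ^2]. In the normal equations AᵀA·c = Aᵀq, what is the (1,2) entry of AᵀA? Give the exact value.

Row 1 ↔ basis 1, column 2 ↔ basis r, so (AᵀA)_{1,2} = Σᵢ r = (1)·(0) + (1)·(3) + (1)·(7) + (1)·(8) + (1)·(10) = 28.

28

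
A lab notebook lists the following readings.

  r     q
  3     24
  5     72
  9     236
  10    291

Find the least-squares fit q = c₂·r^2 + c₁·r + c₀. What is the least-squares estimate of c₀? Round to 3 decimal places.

Entries of MᵀM: Σr^2·r^2 = 17267, Σr^2·r = 1881, Σr^2 = 215, Σr·r = 215, Σr = 27, Σ1 = 4.
Right-hand side: Σr^2·q = 50232, Σr·q = 5466, Σq = 623.
Row-reducing yields c₂ = 3308/1171, c₁ = 1671/1171, c₀ = -6701/1171.

c₀ = -5.722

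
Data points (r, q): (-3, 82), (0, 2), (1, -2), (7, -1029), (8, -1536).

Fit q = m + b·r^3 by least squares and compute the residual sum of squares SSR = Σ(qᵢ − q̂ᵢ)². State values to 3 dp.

Setting ∂/∂m … = 0 gives: 5·m + 829·b = -2483;  829·m + 380523·b = -1141595.
(Σ1 = 5, Σr^3 = 829, Σr^3·r^3 = 380523, Σq = -2483, Σr^3·q = -1141595.)
Eliminating b: 380523·(row 1) − 829·(row 2) gives 1215374·m = 380523·(-2483) − 829·(-1141595) = 1543646, so m = 771823/607687.
Then b = ((-1141595) − 829·(771823/607687))/380523 = -1824784/607687.
Residuals: -210657/607687, 443551/607687, -162413/607687, -180834/607687, 110353/607687; SSR = 514032/607687.

SSR = 0.846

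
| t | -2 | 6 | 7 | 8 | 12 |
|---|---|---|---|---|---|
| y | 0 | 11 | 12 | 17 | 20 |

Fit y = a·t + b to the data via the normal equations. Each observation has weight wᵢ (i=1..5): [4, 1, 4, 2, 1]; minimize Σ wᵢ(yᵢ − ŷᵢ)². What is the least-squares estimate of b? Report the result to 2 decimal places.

From the data, Σwᵢ·t·t = 520, Σwᵢ·t = 54, Σwᵢ·1 = 12.
Right-hand side: Σwᵢ·t·y = 914, Σwᵢ·y = 113.
Normal equations: [[520, 54]; [54, 12]]·[a, b]ᵀ = [914, 113]ᵀ.
Δ = 520·12 − 54² = 3324.
a = (914·12 − 54·113)/3324 = 811/554; b = (520·113 − 54·914)/3324 = 2351/831.

b = 2.83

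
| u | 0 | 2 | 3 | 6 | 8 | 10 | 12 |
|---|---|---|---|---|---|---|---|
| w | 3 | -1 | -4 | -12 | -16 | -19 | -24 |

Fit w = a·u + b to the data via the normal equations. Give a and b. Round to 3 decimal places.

a = -2.263, b = 2.825

Forming MᵀM = [[357, 41]; [41, 7]] and Mᵀw = [-692, -73]ᵀ gives MᵀM·[a, b]ᵀ = Mᵀw.
Eliminating b: 7·(row 1) − 41·(row 2) gives 818·a = 7·(-692) − 41·(-73) = -1851, so a = -1851/818.
Then b = ((-73) − 41·(-1851/818))/7 = 2311/818.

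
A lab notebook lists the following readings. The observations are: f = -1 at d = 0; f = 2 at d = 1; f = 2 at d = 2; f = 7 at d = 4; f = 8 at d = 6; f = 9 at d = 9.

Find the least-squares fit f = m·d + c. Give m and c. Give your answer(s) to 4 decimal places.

m = 1.1163, c = 0.4070

The normal equations are: 138·m + 22·c = 163;  22·m + 6·c = 27.
(Σd·d = 138, Σd = 22, Σ1 = 6, Σd·f = 163, Σf = 27.)
Eliminating c: 6·(row 1) − 22·(row 2) gives 344·m = 6·163 − 22·27 = 384, so m = 48/43.
Then c = (27 − 22·(48/43))/6 = 35/86.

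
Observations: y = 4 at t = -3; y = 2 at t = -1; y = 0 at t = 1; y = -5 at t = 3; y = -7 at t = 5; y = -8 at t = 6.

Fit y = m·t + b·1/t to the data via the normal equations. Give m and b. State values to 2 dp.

m = -1.41, b = 0.31

Forming XᵀX = [[81, 6]; [6, 229/100]] and Xᵀy = [-112, -116/15]ᵀ gives XᵀX·[m, b]ᵀ = Xᵀy.
det = 81·(229/100) − 6² = 14949/100.
m = ((-112)·(229/100) − 6·(-116/15))/(14949/100) = -21008/14949; b = (81·(-116/15) − 6·(-112))/(14949/100) = 1520/4983.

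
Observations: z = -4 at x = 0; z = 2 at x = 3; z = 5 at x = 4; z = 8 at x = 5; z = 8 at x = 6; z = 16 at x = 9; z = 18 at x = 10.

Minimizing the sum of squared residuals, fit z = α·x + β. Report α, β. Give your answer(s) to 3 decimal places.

α = 2.210, β = -4.110

The normal system MᵀM·[α, β]ᵀ = Mᵀz is [[267, 37]; [37, 7]]·[α, β]ᵀ = [438, 53]ᵀ.
Determinant 267·7 − 37² = 500.
α = (438·7 − 37·53)/500 = 221/100; β = (267·53 − 37·438)/500 = -411/100.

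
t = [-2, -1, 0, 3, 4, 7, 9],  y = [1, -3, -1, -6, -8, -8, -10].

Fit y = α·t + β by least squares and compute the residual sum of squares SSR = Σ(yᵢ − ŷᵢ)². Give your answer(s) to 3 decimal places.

Compute the Gram sums: Σt·t = 160, Σt = 20, Σ1 = 7.
And Σt·y = -195, Σy = -35.
So AᵀA·[α, β]ᵀ = Aᵀy: [[160, 20]; [20, 7]]·[α, β]ᵀ = [-195, -35]ᵀ.
Eliminating β: 7·(row 1) − 20·(row 2) gives 720·α = 7·(-195) − 20·(-35) = -665, so α = -133/144.
Then β = ((-35) − 20·(-133/144))/7 = -85/36.
Residuals: 109/72, -25/16, 49/36, -125/144, -35/18, 119/144, 97/144; SSR = 1765/144.

SSR = 12.257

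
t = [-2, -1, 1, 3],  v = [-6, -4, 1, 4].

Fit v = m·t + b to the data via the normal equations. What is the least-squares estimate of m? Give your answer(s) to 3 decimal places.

m = 2.051

MᵀM·[m, b]ᵀ = Mᵀv reads: 15·m + 1·b = 29;  1·m + 4·b = -5.
(Σt·t = 15, Σt = 1, Σ1 = 4, Σt·v = 29, Σv = -5.)
det = 15·4 − 1² = 59.
m = (29·4 − 1·(-5))/59 = 121/59; b = (15·(-5) − 1·29)/59 = -104/59.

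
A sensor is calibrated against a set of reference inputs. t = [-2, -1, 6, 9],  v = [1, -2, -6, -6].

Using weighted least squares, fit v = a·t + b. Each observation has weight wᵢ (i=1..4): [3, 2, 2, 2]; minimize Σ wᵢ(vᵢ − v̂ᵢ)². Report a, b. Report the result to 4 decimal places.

The normal equations are: 248·a + 22·b = -182;  22·a + 9·b = -25.
(Σwᵢ·t·t = 248, Σwᵢ·t = 22, Σwᵢ·1 = 9, Σwᵢ·t·v = -182, Σwᵢ·v = -25.)
Eliminating b: 9·(row 1) − 22·(row 2) gives 1748·a = 9·(-182) − 22·(-25) = -1088, so a = -272/437.
Then b = ((-25) − 22·(-272/437))/9 = -549/437.

a = -0.6224, b = -1.2563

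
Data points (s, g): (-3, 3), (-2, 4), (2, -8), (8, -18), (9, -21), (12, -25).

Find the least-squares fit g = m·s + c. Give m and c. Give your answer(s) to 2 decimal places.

m = -1.99, c = -2.22

Normal-equation sums: Σs·s = 306, Σs = 26, Σ1 = 6.
For Xᵀg: Σs·g = -666, Σg = -65.
det = 306·6 − 26² = 1160.
m = ((-666)·6 − 26·(-65))/1160 = -1153/580; c = (306·(-65) − 26·(-666))/1160 = -1287/580.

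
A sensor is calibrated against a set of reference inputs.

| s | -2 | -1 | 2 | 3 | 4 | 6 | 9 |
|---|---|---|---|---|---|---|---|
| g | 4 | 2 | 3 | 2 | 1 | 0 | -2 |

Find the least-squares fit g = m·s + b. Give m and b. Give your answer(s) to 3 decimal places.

m = -0.477, b = 2.860

Compute the Gram sums: Σs·s = 151, Σs = 21, Σ1 = 7.
Moment sums: Σs·g = -12, Σg = 10.
Determinant 151·7 − 21² = 616.
m = ((-12)·7 − 21·10)/616 = -21/44; b = (151·10 − 21·(-12))/616 = 881/308.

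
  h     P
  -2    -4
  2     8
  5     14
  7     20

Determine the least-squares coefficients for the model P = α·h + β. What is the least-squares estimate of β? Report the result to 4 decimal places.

Entries of AᵀA: Σh·h = 82, Σh = 12, Σ1 = 4.
Moment sums: Σh·P = 234, ΣP = 38.
AᵀA·[α, β]ᵀ = AᵀP becomes [[82, 12]; [12, 4]]·[α, β]ᵀ = [234, 38]ᵀ.
Determinant 82·4 − 12² = 184.
α = (234·4 − 12·38)/184 = 60/23; β = (82·38 − 12·234)/184 = 77/46.

β = 1.6739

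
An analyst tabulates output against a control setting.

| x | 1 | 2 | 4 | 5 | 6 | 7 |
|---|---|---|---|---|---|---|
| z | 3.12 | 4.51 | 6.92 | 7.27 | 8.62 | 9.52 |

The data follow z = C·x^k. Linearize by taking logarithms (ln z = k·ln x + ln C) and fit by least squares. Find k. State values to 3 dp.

Taking logs, ln z = k·ln x + ln C, so regress ln z on ln x.
Σln x = 7.4265, Σ(ln x)² = 11.9895, Σln z = 10.9698, Σln x·ln z = 15.1630.
Equations: 11.9895·k + 7.4265·ln C = 15.1630;  7.4265·k + 6·ln C = 10.9698.
Δ = 11.9895·6 − (7.4265)² = 16.7835; k = (15.1630·6 − 7.4265·10.9698)/16.7835 = 0.56665, ln C = (11.9895·10.9698 − 7.4265·15.1630)/16.7835 = 1.12692.

k = 0.567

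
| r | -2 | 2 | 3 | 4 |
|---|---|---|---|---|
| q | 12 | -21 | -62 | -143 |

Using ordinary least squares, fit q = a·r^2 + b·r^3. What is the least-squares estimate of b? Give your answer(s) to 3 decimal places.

Forming XᵀX = [[369, 1267]; [1267, 4953]] and Xᵀq = [-2882, -11090]ᵀ gives XᵀX·[a, b]ᵀ = Xᵀq.
Δ = 369·4953 − 1267² = 222368.
a = ((-2882)·4953 − 1267·(-11090))/222368 = -55879/55592; b = (369·(-11090) − 1267·(-2882))/222368 = -110179/55592.

b = -1.982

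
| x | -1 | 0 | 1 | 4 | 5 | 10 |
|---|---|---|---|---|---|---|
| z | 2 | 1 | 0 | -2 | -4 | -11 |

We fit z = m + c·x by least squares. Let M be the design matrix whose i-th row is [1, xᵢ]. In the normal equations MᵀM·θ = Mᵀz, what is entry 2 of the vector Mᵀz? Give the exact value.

Entry 2 ↔ basis x, so (Mᵀz)_{2} = Σᵢ (x)·zᵢ = (-1)·(2) + (0)·(1) + (1)·(0) + (4)·(-2) + (5)·(-4) + (10)·(-11) = -140.

-140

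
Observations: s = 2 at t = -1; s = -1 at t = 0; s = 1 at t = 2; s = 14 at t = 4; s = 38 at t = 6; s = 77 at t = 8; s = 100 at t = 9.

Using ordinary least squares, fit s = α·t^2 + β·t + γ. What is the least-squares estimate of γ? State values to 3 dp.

γ = -1.235

Setting ∂/∂α … = 0 gives: 12226·α + 1528·β + 202·γ = 14626;  1528·α + 202·β + 28·γ = 1800;  202·α + 28·β + 7·γ = 231.
Inverting the 3×3 Gram matrix, [α, β, γ]ᵀ = [3332/2229, -24802/11145, -4589/3715]ᵀ.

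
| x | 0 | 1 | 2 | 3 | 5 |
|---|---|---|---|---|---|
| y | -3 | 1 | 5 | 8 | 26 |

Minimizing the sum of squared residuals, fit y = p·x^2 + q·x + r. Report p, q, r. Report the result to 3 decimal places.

p = 0.807, q = 1.548, r = -2.300

AᵀA·[p, q, r]ᵀ = Aᵀy reads: 723·p + 161·q + 39·r = 743;  161·p + 39·q + 11·r = 165;  39·p + 11·q + 5·r = 37.
(Σx^2·x^2 = 723, Σx^2·x = 161, Σx^2 = 39, Σx·x = 39, Σx = 11, Σ1 = 5, Σx^2·y = 743, Σx·y = 165, Σy = 37.)
Solving the 3×3 system (Gaussian elimination) gives p = 548/679, q = 1051/679, r = -1562/679.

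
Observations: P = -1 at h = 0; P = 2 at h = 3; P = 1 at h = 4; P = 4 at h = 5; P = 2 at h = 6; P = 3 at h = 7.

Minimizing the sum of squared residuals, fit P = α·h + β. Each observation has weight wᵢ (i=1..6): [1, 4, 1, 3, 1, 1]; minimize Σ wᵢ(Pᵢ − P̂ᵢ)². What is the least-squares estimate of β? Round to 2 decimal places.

Setting ∂/∂α … = 0 gives: 212·α + 44·β = 121;  44·α + 11·β = 25.
Determinant 212·11 − 44² = 396.
α = (121·11 − 44·25)/396 = 7/12; β = (212·25 − 44·121)/396 = -2/33.

β = -0.06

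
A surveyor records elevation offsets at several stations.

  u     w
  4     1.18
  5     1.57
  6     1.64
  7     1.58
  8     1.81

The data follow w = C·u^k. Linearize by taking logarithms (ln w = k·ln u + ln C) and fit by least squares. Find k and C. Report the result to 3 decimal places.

With ln wᵢ as the transformed response and ln uᵢ as the regressor:
Σln u = 8.8128, Σ(ln u)² = 15.8331, Σln w = 2.1620, Σln u·ln w = 3.9657.
Equations: 15.8331·k + 8.8128·ln C = 3.9657;  8.8128·k + 5·ln C = 2.1620.
Slope k = (n·Σln u·ln w − Σln u·Σln w)/(n·Σ(ln u)² − (Σln u)²) = (5·3.9657 − 8.8128·2.1620)/1.4995 = 0.51670; ln C = (Σln w − k·Σln u)/n = -0.47832, so C = exp(-0.47832) = 0.61983.

k = 0.517, C = 0.620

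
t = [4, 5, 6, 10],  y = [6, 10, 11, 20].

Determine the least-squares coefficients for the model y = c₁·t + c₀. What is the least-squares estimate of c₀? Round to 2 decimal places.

c₀ = -2.18

Setting ∂/∂c₁ … = 0 gives: 177·c₁ + 25·c₀ = 340;  25·c₁ + 4·c₀ = 47.
det = 177·4 − 25² = 83.
c₁ = (340·4 − 25·47)/83 = 185/83; c₀ = (177·47 − 25·340)/83 = -181/83.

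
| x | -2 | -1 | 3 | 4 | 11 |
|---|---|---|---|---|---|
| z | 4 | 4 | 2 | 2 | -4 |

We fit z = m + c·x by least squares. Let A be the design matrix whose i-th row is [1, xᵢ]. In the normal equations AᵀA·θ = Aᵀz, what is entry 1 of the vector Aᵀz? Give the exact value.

8

Entry 1 ↔ basis 1, so (Aᵀz)_{1} = Σᵢ zᵢ = (1)·(4) + (1)·(4) + (1)·(2) + (1)·(2) + (1)·(-4) = 8.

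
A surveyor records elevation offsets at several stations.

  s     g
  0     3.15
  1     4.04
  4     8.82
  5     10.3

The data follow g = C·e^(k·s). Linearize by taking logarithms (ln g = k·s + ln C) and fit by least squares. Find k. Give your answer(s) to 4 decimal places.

Let Y = ln g. Fitting Y = k·s + ln C by least squares:
Σs = 10.0000, Σ(s)² = 42.0000, Σln g = 7.0528, Σs·ln g = 21.7651.
Equations: 42.0000·k + 10.0000·ln C = 21.7651;  10.0000·k + 4·ln C = 7.0528.
Δ = 42.0000·4 − (10.0000)² = 68.0000; k = (21.7651·4 − 10.0000·7.0528)/68.0000 = 0.24312, ln C = (42.0000·7.0528 − 10.0000·21.7651)/68.0000 = 1.15541.

k = 0.2431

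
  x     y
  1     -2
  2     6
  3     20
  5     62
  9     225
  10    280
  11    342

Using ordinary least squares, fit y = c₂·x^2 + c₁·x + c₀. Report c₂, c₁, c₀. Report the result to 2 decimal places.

c₂ = 3.04, c₁ = -2.12, c₀ = -2.23

Normal-equation sums: Σx^2·x^2 = 31925, Σx^2·x = 3221, Σx^2 = 341, Σx·x = 341, Σx = 41, Σ1 = 7.
And Σx^2·y = 89359, Σx·y = 8967, Σy = 933.
MᵀM·[c₂, c₁, c₀]ᵀ = Mᵀy becomes [[31925, 3221, 341]; [3221, 341, 41]; [341, 41, 7]]·[c₂, c₁, c₀]ᵀ = [89359, 8967, 933]ᵀ.
Solving the 3×3 system (Gaussian elimination) gives c₂ = 17837/5874, c₁ = -12443/5874, c₀ = -2186/979.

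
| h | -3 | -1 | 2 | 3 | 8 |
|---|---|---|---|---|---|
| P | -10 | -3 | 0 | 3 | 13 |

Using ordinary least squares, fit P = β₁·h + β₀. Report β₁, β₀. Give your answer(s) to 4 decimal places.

Entries of MᵀM: Σh·h = 87, Σh = 9, Σ1 = 5.
And Σh·P = 146, ΣP = 3.
Normal equations: [[87, 9]; [9, 5]]·[β₁, β₀]ᵀ = [146, 3]ᵀ.
Eliminating β₀: 5·(row 1) − 9·(row 2) gives 354·β₁ = 5·146 − 9·3 = 703, so β₁ = 703/354.
Then β₀ = (3 − 9·(703/354))/5 = -351/118.

β₁ = 1.9859, β₀ = -2.9746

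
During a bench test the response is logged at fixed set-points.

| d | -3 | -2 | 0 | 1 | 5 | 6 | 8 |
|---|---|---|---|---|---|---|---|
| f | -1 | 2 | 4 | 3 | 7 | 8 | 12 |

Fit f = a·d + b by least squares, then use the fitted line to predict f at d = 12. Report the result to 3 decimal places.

With design matrix X, XᵀX = [[139, 15]; [15, 7]] and Xᵀf = [181, 35]ᵀ.
det = 139·7 − 15² = 748.
a = (181·7 − 15·35)/748 = 371/374; b = (139·35 − 15·181)/748 = 1075/374.
At d = 12: f̂ = (371/374)·(12) + (1075/374)·(1) = 5527/374.

f̂ = 14.778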